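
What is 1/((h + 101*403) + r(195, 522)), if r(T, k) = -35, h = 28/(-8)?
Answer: 2/81329 ≈ 2.4591e-5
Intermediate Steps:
h = -7/2 (h = 28*(-⅛) = -7/2 ≈ -3.5000)
1/((h + 101*403) + r(195, 522)) = 1/((-7/2 + 101*403) - 35) = 1/((-7/2 + 40703) - 35) = 1/(81399/2 - 35) = 1/(81329/2) = 2/81329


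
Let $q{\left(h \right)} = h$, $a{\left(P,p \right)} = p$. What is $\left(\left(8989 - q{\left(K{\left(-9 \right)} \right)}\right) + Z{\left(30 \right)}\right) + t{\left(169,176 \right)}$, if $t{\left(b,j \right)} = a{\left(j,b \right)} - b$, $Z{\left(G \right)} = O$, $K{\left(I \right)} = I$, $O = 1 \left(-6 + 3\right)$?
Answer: $8995$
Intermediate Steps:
$O = -3$ ($O = 1 \left(-3\right) = -3$)
$Z{\left(G \right)} = -3$
$t{\left(b,j \right)} = 0$ ($t{\left(b,j \right)} = b - b = 0$)
$\left(\left(8989 - q{\left(K{\left(-9 \right)} \right)}\right) + Z{\left(30 \right)}\right) + t{\left(169,176 \right)} = \left(\left(8989 - -9\right) - 3\right) + 0 = \left(\left(8989 + 9\right) - 3\right) + 0 = \left(8998 - 3\right) + 0 = 8995 + 0 = 8995$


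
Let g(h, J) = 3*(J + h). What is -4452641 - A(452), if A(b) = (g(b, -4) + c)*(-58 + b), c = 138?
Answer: -5036549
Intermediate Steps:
g(h, J) = 3*J + 3*h
A(b) = (-58 + b)*(126 + 3*b) (A(b) = ((3*(-4) + 3*b) + 138)*(-58 + b) = ((-12 + 3*b) + 138)*(-58 + b) = (126 + 3*b)*(-58 + b) = (-58 + b)*(126 + 3*b))
-4452641 - A(452) = -4452641 - (-7308 - 48*452 + 3*452²) = -4452641 - (-7308 - 21696 + 3*204304) = -4452641 - (-7308 - 21696 + 612912) = -4452641 - 1*583908 = -4452641 - 583908 = -5036549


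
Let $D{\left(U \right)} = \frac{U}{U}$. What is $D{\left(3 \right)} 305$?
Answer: $305$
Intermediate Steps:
$D{\left(U \right)} = 1$
$D{\left(3 \right)} 305 = 1 \cdot 305 = 305$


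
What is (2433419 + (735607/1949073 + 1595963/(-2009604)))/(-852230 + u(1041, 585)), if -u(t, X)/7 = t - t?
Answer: -1059041314294121653/370896641249857240 ≈ -2.8554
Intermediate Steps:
u(t, X) = 0 (u(t, X) = -7*(t - t) = -7*0 = 0)
(2433419 + (735607/1949073 + 1595963/(-2009604)))/(-852230 + u(1041, 585)) = (2433419 + (735607/1949073 + 1595963/(-2009604)))/(-852230 + 0) = (2433419 + (735607*(1/1949073) + 1595963*(-1/2009604)))/(-852230) = (2433419 + (735607/1949073 - 1595963/2009604))*(-1/852230) = (2433419 - 181374402519/435207210788)*(-1/852230) = (1059041314294121653/435207210788)*(-1/852230) = -1059041314294121653/370896641249857240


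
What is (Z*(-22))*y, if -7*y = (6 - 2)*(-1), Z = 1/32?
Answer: -11/28 ≈ -0.39286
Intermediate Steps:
Z = 1/32 ≈ 0.031250
y = 4/7 (y = -(6 - 2)*(-1)/7 = -4*(-1)/7 = -⅐*(-4) = 4/7 ≈ 0.57143)
(Z*(-22))*y = ((1/32)*(-22))*(4/7) = -11/16*4/7 = -11/28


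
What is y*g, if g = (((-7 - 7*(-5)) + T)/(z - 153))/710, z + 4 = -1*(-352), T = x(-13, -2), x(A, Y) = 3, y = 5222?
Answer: 80941/69225 ≈ 1.1692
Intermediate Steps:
T = 3
z = 348 (z = -4 - 1*(-352) = -4 + 352 = 348)
g = 31/138450 (g = (((-7 - 7*(-5)) + 3)/(348 - 153))/710 = (((-7 + 35) + 3)/195)*(1/710) = ((28 + 3)*(1/195))*(1/710) = (31*(1/195))*(1/710) = (31/195)*(1/710) = 31/138450 ≈ 0.00022391)
y*g = 5222*(31/138450) = 80941/69225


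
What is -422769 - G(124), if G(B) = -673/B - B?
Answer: -52407307/124 ≈ -4.2264e+5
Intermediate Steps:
G(B) = -B - 673/B
-422769 - G(124) = -422769 - (-1*124 - 673/124) = -422769 - (-124 - 673*1/124) = -422769 - (-124 - 673/124) = -422769 - 1*(-16049/124) = -422769 + 16049/124 = -52407307/124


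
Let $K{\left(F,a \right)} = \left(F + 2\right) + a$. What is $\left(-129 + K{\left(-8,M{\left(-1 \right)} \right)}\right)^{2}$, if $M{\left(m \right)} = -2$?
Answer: $18769$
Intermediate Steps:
$K{\left(F,a \right)} = 2 + F + a$ ($K{\left(F,a \right)} = \left(2 + F\right) + a = 2 + F + a$)
$\left(-129 + K{\left(-8,M{\left(-1 \right)} \right)}\right)^{2} = \left(-129 - 8\right)^{2} = \left(-137\right)^{2} = 18769$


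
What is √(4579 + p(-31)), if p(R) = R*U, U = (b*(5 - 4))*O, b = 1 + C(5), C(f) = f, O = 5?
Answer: √3649 ≈ 60.407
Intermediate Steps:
b = 6 (b = 1 + 5 = 6)
U = 30 (U = (6*(5 - 4))*5 = (6*1)*5 = 6*5 = 30)
p(R) = 30*R (p(R) = R*30 = 30*R)
√(4579 + p(-31)) = √(4579 + 30*(-31)) = √(4579 - 930) = √3649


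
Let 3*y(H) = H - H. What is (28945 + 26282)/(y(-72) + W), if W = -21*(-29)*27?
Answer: 18409/5481 ≈ 3.3587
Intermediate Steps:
y(H) = 0 (y(H) = (H - H)/3 = (⅓)*0 = 0)
W = 16443 (W = 609*27 = 16443)
(28945 + 26282)/(y(-72) + W) = (28945 + 26282)/(0 + 16443) = 55227/16443 = 55227*(1/16443) = 18409/5481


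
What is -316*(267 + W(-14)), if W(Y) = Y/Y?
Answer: -84688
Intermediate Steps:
W(Y) = 1
-316*(267 + W(-14)) = -316*(267 + 1) = -316*268 = -84688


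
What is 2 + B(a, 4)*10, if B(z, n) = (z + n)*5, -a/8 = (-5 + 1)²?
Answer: -6198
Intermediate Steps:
a = -128 (a = -8*(-5 + 1)² = -8*(-4)² = -8*16 = -128)
B(z, n) = 5*n + 5*z (B(z, n) = (n + z)*5 = 5*n + 5*z)
2 + B(a, 4)*10 = 2 + (5*4 + 5*(-128))*10 = 2 + (20 - 640)*10 = 2 - 620*10 = 2 - 6200 = -6198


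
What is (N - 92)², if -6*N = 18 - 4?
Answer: 80089/9 ≈ 8898.8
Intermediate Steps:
N = -7/3 (N = -(18 - 4)/6 = -⅙*14 = -7/3 ≈ -2.3333)
(N - 92)² = (-7/3 - 92)² = (-283/3)² = 80089/9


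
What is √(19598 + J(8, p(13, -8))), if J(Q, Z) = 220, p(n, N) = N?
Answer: 3*√2202 ≈ 140.78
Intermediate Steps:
√(19598 + J(8, p(13, -8))) = √(19598 + 220) = √19818 = 3*√2202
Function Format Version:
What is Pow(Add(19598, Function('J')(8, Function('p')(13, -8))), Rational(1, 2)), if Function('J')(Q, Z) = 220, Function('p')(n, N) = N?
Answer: Mul(3, Pow(2202, Rational(1, 2))) ≈ 140.78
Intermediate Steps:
Pow(Add(19598, Function('J')(8, Function('p')(13, -8))), Rational(1, 2)) = Pow(Add(19598, 220), Rational(1, 2)) = Pow(19818, Rational(1, 2)) = Mul(3, Pow(2202, Rational(1, 2)))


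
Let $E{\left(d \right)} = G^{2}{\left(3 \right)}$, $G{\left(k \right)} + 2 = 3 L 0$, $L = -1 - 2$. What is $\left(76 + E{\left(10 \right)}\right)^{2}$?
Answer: $6400$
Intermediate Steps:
$L = -3$
$G{\left(k \right)} = -2$ ($G{\left(k \right)} = -2 + 3 \left(-3\right) 0 = -2 - 0 = -2 + 0 = -2$)
$E{\left(d \right)} = 4$ ($E{\left(d \right)} = \left(-2\right)^{2} = 4$)
$\left(76 + E{\left(10 \right)}\right)^{2} = \left(76 + 4\right)^{2} = 80^{2} = 6400$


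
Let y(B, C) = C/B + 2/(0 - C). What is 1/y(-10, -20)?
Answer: 10/21 ≈ 0.47619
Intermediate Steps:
y(B, C) = -2/C + C/B (y(B, C) = C/B + 2/((-C)) = C/B + 2*(-1/C) = C/B - 2/C = -2/C + C/B)
1/y(-10, -20) = 1/(-2/(-20) - 20/(-10)) = 1/(-2*(-1/20) - 20*(-1/10)) = 1/(1/10 + 2) = 1/(21/10) = 10/21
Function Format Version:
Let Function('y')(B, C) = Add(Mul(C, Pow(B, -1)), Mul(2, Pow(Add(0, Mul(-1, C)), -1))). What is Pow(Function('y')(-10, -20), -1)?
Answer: Rational(10, 21) ≈ 0.47619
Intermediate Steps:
Function('y')(B, C) = Add(Mul(-2, Pow(C, -1)), Mul(C, Pow(B, -1))) (Function('y')(B, C) = Add(Mul(C, Pow(B, -1)), Mul(2, Pow(Mul(-1, C), -1))) = Add(Mul(C, Pow(B, -1)), Mul(2, Mul(-1, Pow(C, -1)))) = Add(Mul(C, Pow(B, -1)), Mul(-2, Pow(C, -1))) = Add(Mul(-2, Pow(C, -1)), Mul(C, Pow(B, -1))))
Pow(Function('y')(-10, -20), -1) = Pow(Add(Mul(-2, Pow(-20, -1)), Mul(-20, Pow(-10, -1))), -1) = Pow(Add(Mul(-2, Rational(-1, 20)), Mul(-20, Rational(-1, 10))), -1) = Pow(Add(Rational(1, 10), 2), -1) = Pow(Rational(21, 10), -1) = Rational(10, 21)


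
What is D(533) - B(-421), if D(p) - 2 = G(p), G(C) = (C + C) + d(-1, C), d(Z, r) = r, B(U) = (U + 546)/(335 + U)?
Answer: 137811/86 ≈ 1602.5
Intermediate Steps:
B(U) = (546 + U)/(335 + U)
G(C) = 3*C (G(C) = (C + C) + C = 2*C + C = 3*C)
D(p) = 2 + 3*p
D(533) - B(-421) = (2 + 3*533) - (546 - 421)/(335 - 421) = (2 + 1599) - 125/(-86) = 1601 - (-1)*125/86 = 1601 - 1*(-125/86) = 1601 + 125/86 = 137811/86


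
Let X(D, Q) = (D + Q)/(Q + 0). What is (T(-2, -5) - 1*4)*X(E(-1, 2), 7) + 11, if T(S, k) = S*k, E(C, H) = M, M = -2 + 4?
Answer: 131/7 ≈ 18.714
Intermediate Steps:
M = 2
E(C, H) = 2
X(D, Q) = (D + Q)/Q
(T(-2, -5) - 1*4)*X(E(-1, 2), 7) + 11 = (-2*(-5) - 1*4)*((2 + 7)/7) + 11 = (10 - 4)*((⅐)*9) + 11 = 6*(9/7) + 11 = 54/7 + 11 = 131/7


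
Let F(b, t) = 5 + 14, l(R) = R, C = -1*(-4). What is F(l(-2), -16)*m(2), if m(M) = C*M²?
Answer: 304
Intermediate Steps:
C = 4
m(M) = 4*M²
F(b, t) = 19
F(l(-2), -16)*m(2) = 19*(4*2²) = 19*(4*4) = 19*16 = 304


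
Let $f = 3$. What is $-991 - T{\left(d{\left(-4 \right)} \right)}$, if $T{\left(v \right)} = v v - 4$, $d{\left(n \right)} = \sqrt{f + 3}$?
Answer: $-993$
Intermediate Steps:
$d{\left(n \right)} = \sqrt{6}$ ($d{\left(n \right)} = \sqrt{3 + 3} = \sqrt{6}$)
$T{\left(v \right)} = -4 + v^{2}$ ($T{\left(v \right)} = v^{2} - 4 = -4 + v^{2}$)
$-991 - T{\left(d{\left(-4 \right)} \right)} = -991 - \left(-4 + \left(\sqrt{6}\right)^{2}\right) = -991 - \left(-4 + 6\right) = -991 - 2 = -993$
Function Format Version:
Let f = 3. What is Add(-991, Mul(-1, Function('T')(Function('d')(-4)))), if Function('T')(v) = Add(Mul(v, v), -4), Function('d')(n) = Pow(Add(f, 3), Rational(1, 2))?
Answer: -993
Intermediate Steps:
Function('d')(n) = Pow(6, Rational(1, 2)) (Function('d')(n) = Pow(Add(3, 3), Rational(1, 2)) = Pow(6, Rational(1, 2)))
Function('T')(v) = Add(-4, Pow(v, 2)) (Function('T')(v) = Add(Pow(v, 2), -4) = Add(-4, Pow(v, 2)))
Add(-991, Mul(-1, Function('T')(Function('d')(-4)))) = Add(-991, Mul(-1, Add(-4, Pow(Pow(6, Rational(1, 2)), 2)))) = Add(-991, Mul(-1, Add(-4, 6))) = Add(-991, Mul(-1, 2)) = Add(-991, -2) = -993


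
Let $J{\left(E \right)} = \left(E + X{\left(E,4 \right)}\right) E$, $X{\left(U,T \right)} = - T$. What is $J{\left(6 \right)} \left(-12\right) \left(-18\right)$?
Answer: $2592$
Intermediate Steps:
$J{\left(E \right)} = E \left(-4 + E\right)$ ($J{\left(E \right)} = \left(E - 4\right) E = \left(-4 + E\right) E = E \left(-4 + E\right)$)
$J{\left(6 \right)} \left(-12\right) \left(-18\right) = 6 \left(-4 + 6\right) \left(-12\right) \left(-18\right) = 6 \cdot 2 \left(-12\right) \left(-18\right) = 12 \left(-12\right) \left(-18\right) = \left(-144\right) \left(-18\right) = 2592$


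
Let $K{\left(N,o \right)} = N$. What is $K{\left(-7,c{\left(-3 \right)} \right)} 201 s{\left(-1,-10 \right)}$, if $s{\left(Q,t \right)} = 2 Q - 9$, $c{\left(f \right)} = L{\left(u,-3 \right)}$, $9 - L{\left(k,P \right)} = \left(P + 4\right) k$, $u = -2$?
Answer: $15477$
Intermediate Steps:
$L{\left(k,P \right)} = 9 - k \left(4 + P\right)$ ($L{\left(k,P \right)} = 9 - \left(P + 4\right) k = 9 - \left(4 + P\right) k = 9 - k \left(4 + P\right)$)
$c{\left(f \right)} = 11$ ($c{\left(f \right)} = 9 - -8 - \left(-3\right) \left(-2\right) = 9 + 8 - 6 = 11$)
$s{\left(Q,t \right)} = -9 + 2 Q$
$K{\left(-7,c{\left(-3 \right)} \right)} 201 s{\left(-1,-10 \right)} = \left(-7\right) 201 \left(-9 + 2 \left(-1\right)\right) = - 1407 \left(-9 - 2\right) = \left(-1407\right) \left(-11\right) = 15477$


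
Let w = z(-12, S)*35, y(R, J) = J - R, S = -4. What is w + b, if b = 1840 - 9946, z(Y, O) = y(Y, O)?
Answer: -7826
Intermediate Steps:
z(Y, O) = O - Y
b = -8106
w = 280 (w = (-4 - 1*(-12))*35 = (-4 + 12)*35 = 8*35 = 280)
w + b = 280 - 8106 = -7826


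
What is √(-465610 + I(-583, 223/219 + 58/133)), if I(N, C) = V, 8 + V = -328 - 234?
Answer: 2*I*√116545 ≈ 682.77*I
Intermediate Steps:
V = -570 (V = -8 + (-328 - 234) = -8 - 562 = -570)
I(N, C) = -570
√(-465610 + I(-583, 223/219 + 58/133)) = √(-465610 - 570) = √(-466180) = 2*I*√116545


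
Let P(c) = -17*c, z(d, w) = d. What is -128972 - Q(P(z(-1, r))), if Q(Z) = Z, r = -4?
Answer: -128989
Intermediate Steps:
-128972 - Q(P(z(-1, r))) = -128972 - (-17)*(-1) = -128972 - 1*17 = -128972 - 17 = -128989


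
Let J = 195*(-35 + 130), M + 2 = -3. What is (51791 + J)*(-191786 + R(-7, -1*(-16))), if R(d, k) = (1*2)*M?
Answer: -13486327536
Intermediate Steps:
M = -5 (M = -2 - 3 = -5)
J = 18525 (J = 195*95 = 18525)
R(d, k) = -10 (R(d, k) = (1*2)*(-5) = 2*(-5) = -10)
(51791 + J)*(-191786 + R(-7, -1*(-16))) = (51791 + 18525)*(-191786 - 10) = 70316*(-191796) = -13486327536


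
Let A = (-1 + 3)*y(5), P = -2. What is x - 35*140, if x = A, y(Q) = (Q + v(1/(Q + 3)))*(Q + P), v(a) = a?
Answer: -19477/4 ≈ -4869.3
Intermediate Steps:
y(Q) = (-2 + Q)*(Q + 1/(3 + Q)) (y(Q) = (Q + 1/(Q + 3))*(Q - 2) = (Q + 1/(3 + Q))*(-2 + Q) = (-2 + Q)*(Q + 1/(3 + Q)))
A = 123/4 (A = (-1 + 3)*((-2 + 5 + 5*(-2 + 5)*(3 + 5))/(3 + 5)) = 2*((-2 + 5 + 5*3*8)/8) = 2*((-2 + 5 + 120)/8) = 2*((1/8)*123) = 2*(123/8) = 123/4 ≈ 30.750)
x = 123/4 ≈ 30.750
x - 35*140 = 123/4 - 35*140 = 123/4 - 4900 = -19477/4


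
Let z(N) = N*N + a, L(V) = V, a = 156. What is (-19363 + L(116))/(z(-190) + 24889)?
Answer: -19247/61145 ≈ -0.31478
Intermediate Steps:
z(N) = 156 + N² (z(N) = N*N + 156 = N² + 156 = 156 + N²)
(-19363 + L(116))/(z(-190) + 24889) = (-19363 + 116)/((156 + (-190)²) + 24889) = -19247/((156 + 36100) + 24889) = -19247/(36256 + 24889) = -19247/61145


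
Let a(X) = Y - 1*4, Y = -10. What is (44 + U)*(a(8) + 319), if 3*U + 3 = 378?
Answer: 51545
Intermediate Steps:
U = 125 (U = -1 + (⅓)*378 = -1 + 126 = 125)
a(X) = -14 (a(X) = -10 - 1*4 = -10 - 4 = -14)
(44 + U)*(a(8) + 319) = (44 + 125)*(-14 + 319) = 169*305 = 51545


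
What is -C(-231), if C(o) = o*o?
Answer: -53361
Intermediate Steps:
C(o) = o**2
-C(-231) = -1*(-231)**2 = -1*53361 = -53361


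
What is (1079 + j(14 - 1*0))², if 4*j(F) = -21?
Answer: 18447025/16 ≈ 1.1529e+6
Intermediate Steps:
j(F) = -21/4 (j(F) = (¼)*(-21) = -21/4)
(1079 + j(14 - 1*0))² = (1079 - 21/4)² = (4295/4)² = 18447025/16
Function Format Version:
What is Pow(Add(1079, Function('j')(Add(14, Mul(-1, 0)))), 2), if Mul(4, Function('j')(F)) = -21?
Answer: Rational(18447025, 16) ≈ 1.1529e+6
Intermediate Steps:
Function('j')(F) = Rational(-21, 4) (Function('j')(F) = Mul(Rational(1, 4), -21) = Rational(-21, 4))
Pow(Add(1079, Function('j')(Add(14, Mul(-1, 0)))), 2) = Pow(Add(1079, Rational(-21, 4)), 2) = Pow(Rational(4295, 4), 2) = Rational(18447025, 16)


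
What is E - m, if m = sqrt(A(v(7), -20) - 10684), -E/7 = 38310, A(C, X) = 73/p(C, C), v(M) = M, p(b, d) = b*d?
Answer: -268170 - I*sqrt(523443)/7 ≈ -2.6817e+5 - 103.36*I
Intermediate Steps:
A(C, X) = 73/C**2 (A(C, X) = 73/((C*C)) = 73/(C**2) = 73/C**2)
E = -268170 (E = -7*38310 = -268170)
m = I*sqrt(523443)/7 (m = sqrt(73/7**2 - 10684) = sqrt(73*(1/49) - 10684) = sqrt(73/49 - 10684) = sqrt(-523443/49) = I*sqrt(523443)/7 ≈ 103.36*I)
E - m = -268170 - I*sqrt(523443)/7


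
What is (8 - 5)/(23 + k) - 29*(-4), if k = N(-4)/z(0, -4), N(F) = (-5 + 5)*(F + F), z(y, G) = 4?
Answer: 2671/23 ≈ 116.13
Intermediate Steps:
N(F) = 0 (N(F) = 0*(2*F) = 0)
k = 0 (k = 0/4 = 0*(1/4) = 0)
(8 - 5)/(23 + k) - 29*(-4) = (8 - 5)/(23 + 0) - 29*(-4) = 3/23 + 116 = 2671/23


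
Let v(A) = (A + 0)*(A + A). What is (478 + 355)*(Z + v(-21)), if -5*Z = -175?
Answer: 763861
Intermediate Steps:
Z = 35 (Z = -1/5*(-175) = 35)
v(A) = 2*A**2 (v(A) = A*(2*A) = 2*A**2)
(478 + 355)*(Z + v(-21)) = (478 + 355)*(35 + 2*(-21)**2) = 833*(35 + 2*441) = 833*(35 + 882) = 833*917 = 763861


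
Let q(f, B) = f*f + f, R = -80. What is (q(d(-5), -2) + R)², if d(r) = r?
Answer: 3600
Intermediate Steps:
q(f, B) = f + f² (q(f, B) = f² + f = f + f²)
(q(d(-5), -2) + R)² = (-5*(1 - 5) - 80)² = (-5*(-4) - 80)² = (20 - 80)² = (-60)² = 3600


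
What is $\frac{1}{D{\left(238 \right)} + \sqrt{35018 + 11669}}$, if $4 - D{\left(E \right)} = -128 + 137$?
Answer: $\frac{5}{46662} + \frac{\sqrt{46687}}{46662} \approx 0.0047377$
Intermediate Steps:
$D{\left(E \right)} = -5$ ($D{\left(E \right)} = 4 - \left(-128 + 137\right) = 4 - 9 = -5$)
$\frac{1}{D{\left(238 \right)} + \sqrt{35018 + 11669}} = \frac{1}{-5 + \sqrt{35018 + 11669}} = \frac{1}{-5 + \sqrt{46687}}$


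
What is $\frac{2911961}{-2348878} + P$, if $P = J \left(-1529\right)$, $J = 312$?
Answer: $- \frac{1120530464105}{2348878} \approx -4.7705 \cdot 10^{5}$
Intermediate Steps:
$P = -477048$ ($P = 312 \left(-1529\right) = -477048$)
$\frac{2911961}{-2348878} + P = \frac{2911961}{-2348878} - 477048 = 2911961 \left(- \frac{1}{2348878}\right) - 477048 = - \frac{2911961}{2348878} - 477048 = - \frac{1120530464105}{2348878}$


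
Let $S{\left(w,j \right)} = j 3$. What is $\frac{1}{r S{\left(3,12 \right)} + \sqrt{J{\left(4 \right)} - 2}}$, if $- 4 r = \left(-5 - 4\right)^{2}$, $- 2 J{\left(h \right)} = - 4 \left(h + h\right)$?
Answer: $- \frac{729}{531427} - \frac{\sqrt{14}}{531427} \approx -0.0013788$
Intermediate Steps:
$S{\left(w,j \right)} = 3 j$
$J{\left(h \right)} = 4 h$ ($J{\left(h \right)} = - \frac{\left(-4\right) \left(h + h\right)}{2} = - \frac{\left(-4\right) 2 h}{2} = - \frac{\left(-8\right) h}{2} = 4 h$)
$r = - \frac{81}{4}$ ($r = - \frac{\left(-5 - 4\right)^{2}}{4} = - \frac{\left(-9\right)^{2}}{4} = \left(- \frac{1}{4}\right) 81 = - \frac{81}{4} \approx -20.25$)
$\frac{1}{r S{\left(3,12 \right)} + \sqrt{J{\left(4 \right)} - 2}} = \frac{1}{- \frac{81 \cdot 3 \cdot 12}{4} + \sqrt{4 \cdot 4 - 2}} = \frac{1}{\left(- \frac{81}{4}\right) 36 + \sqrt{16 - 2}} = \frac{1}{-729 + \sqrt{14}}$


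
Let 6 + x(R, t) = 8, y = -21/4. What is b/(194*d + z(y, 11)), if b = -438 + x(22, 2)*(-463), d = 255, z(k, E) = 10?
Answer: -341/12370 ≈ -0.027567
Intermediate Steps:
y = -21/4 (y = -21*¼ = -21/4 ≈ -5.2500)
x(R, t) = 2 (x(R, t) = -6 + 8 = 2)
b = -1364 (b = -438 + 2*(-463) = -438 - 926 = -1364)
b/(194*d + z(y, 11)) = -1364/(194*255 + 10) = -1364/(49470 + 10) = -1364/49480 = -1364*1/49480 = -341/12370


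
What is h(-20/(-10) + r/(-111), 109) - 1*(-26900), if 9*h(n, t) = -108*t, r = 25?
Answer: 25592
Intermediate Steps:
h(n, t) = -12*t (h(n, t) = (-108*t)/9 = -12*t)
h(-20/(-10) + r/(-111), 109) - 1*(-26900) = -12*109 - 1*(-26900) = -1308 + 26900 = 25592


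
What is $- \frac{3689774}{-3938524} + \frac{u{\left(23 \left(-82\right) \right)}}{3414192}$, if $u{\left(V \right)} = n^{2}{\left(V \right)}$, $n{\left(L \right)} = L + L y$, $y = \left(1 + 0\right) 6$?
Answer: $\frac{43690874278369}{840429820788} \approx 51.986$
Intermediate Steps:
$y = 6$ ($y = 1 \cdot 6 = 6$)
$n{\left(L \right)} = 7 L$ ($n{\left(L \right)} = L + L 6 = L + 6 L = 7 L$)
$u{\left(V \right)} = 49 V^{2}$ ($u{\left(V \right)} = \left(7 V\right)^{2} = 49 V^{2}$)
$- \frac{3689774}{-3938524} + \frac{u{\left(23 \left(-82\right) \right)}}{3414192} = - \frac{3689774}{-3938524} + \frac{49 \left(23 \left(-82\right)\right)^{2}}{3414192} = \left(-3689774\right) \left(- \frac{1}{3938524}\right) + 49 \left(-1886\right)^{2} \cdot \frac{1}{3414192} = \frac{1844887}{1969262} + 49 \cdot 3556996 \cdot \frac{1}{3414192} = \frac{1844887}{1969262} + 174292804 \cdot \frac{1}{3414192} = \frac{1844887}{1969262} + \frac{43573201}{853548} = \frac{43690874278369}{840429820788}$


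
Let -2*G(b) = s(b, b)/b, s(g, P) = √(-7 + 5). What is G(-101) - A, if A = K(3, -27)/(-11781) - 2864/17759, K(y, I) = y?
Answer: 1609241/9962799 + I*√2/202 ≈ 0.16153 + 0.0070011*I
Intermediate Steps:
s(g, P) = I*√2 (s(g, P) = √(-2) = I*√2)
G(b) = -I*√2/(2*b)
A = -1609241/9962799 (A = 3/(-11781) - 2864/17759 = 3*(-1/11781) - 2864*1/17759 = -1/3927 - 2864/17759 = -1609241/9962799 ≈ -0.16153)
G(-101) - A = -½*I*√2/(-101) - 1*(-1609241/9962799) = -½*I*√2*(-1/101) + 1609241/9962799 = I*√2/202 + 1609241/9962799 = 1609241/9962799 + I*√2/202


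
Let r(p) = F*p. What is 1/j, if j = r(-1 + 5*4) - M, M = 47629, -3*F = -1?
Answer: -3/142868 ≈ -2.0998e-5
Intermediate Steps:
F = ⅓ (F = -⅓*(-1) = ⅓ ≈ 0.33333)
r(p) = p/3
j = -142868/3 (j = (-1 + 5*4)/3 - 1*47629 = (-1 + 20)/3 - 47629 = (⅓)*19 - 47629 = 19/3 - 47629 = -142868/3 ≈ -47623.)
1/j = 1/(-142868/3) = -3/142868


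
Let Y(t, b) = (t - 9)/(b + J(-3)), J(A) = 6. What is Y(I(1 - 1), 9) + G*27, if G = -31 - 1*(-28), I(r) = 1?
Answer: -1223/15 ≈ -81.533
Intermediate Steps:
Y(t, b) = (-9 + t)/(6 + b) (Y(t, b) = (t - 9)/(b + 6) = (-9 + t)/(6 + b))
G = -3 (G = -31 + 28 = -3)
Y(I(1 - 1), 9) + G*27 = (-9 + 1)/(6 + 9) - 3*27 = -8/15 - 81 = -1223/15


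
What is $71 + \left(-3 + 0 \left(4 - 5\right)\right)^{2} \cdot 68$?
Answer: $683$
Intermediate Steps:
$71 + \left(-3 + 0 \left(4 - 5\right)\right)^{2} \cdot 68 = 71 + \left(-3 + 0 \left(-1\right)\right)^{2} \cdot 68 = 71 + \left(-3 + 0\right)^{2} \cdot 68 = 71 + \left(-3\right)^{2} \cdot 68 = 71 + 9 \cdot 68 = 71 + 612 = 683$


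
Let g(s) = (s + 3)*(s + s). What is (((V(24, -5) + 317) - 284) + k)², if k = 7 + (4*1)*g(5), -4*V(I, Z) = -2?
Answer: 519841/4 ≈ 1.2996e+5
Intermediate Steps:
g(s) = 2*s*(3 + s) (g(s) = (3 + s)*(2*s) = 2*s*(3 + s))
V(I, Z) = ½ (V(I, Z) = -¼*(-2) = ½)
k = 327 (k = 7 + (4*1)*(2*5*(3 + 5)) = 7 + 4*(2*5*8) = 7 + 4*80 = 7 + 320 = 327)
(((V(24, -5) + 317) - 284) + k)² = (((½ + 317) - 284) + 327)² = ((635/2 - 284) + 327)² = (67/2 + 327)² = (721/2)² = 519841/4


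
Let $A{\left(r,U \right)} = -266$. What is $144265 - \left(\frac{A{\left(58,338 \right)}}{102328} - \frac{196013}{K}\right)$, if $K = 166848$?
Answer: $\frac{307886061825499}{2134152768} \approx 1.4427 \cdot 10^{5}$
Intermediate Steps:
$144265 - \left(\frac{A{\left(58,338 \right)}}{102328} - \frac{196013}{K}\right) = 144265 - \left(- \frac{266}{102328} - \frac{196013}{166848}\right) = 144265 - \left(\left(-266\right) \frac{1}{102328} - \frac{196013}{166848}\right) = 144265 - \left(- \frac{133}{51164} - \frac{196013}{166848}\right) = 144265 - - \frac{2512749979}{2134152768} = 144265 + \frac{2512749979}{2134152768} = \frac{307886061825499}{2134152768}$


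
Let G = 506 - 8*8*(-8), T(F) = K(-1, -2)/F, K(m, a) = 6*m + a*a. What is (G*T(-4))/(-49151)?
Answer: -509/49151 ≈ -0.010356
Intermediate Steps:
K(m, a) = a² + 6*m (K(m, a) = 6*m + a² = a² + 6*m)
T(F) = -2/F (T(F) = ((-2)² + 6*(-1))/F = (4 - 6)/F = -2/F)
G = 1018 (G = 506 - 64*(-8) = 506 + 512 = 1018)
(G*T(-4))/(-49151) = (1018*(-2/(-4)))/(-49151) = (1018*(-2*(-¼)))*(-1/49151) = (1018*(½))*(-1/49151) = 509*(-1/49151) = -509/49151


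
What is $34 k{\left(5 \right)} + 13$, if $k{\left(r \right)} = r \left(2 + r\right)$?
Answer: $1203$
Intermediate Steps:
$34 k{\left(5 \right)} + 13 = 34 \cdot 5 \left(2 + 5\right) + 13 = 34 \cdot 5 \cdot 7 + 13 = 34 \cdot 35 + 13 = 1190 + 13 = 1203$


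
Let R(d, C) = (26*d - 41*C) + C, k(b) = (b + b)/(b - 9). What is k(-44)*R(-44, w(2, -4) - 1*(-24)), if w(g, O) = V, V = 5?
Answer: -202752/53 ≈ -3825.5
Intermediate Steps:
k(b) = 2*b/(-9 + b) (k(b) = (2*b)/(-9 + b) = 2*b/(-9 + b))
w(g, O) = 5
R(d, C) = -40*C + 26*d (R(d, C) = (-41*C + 26*d) + C = -40*C + 26*d)
k(-44)*R(-44, w(2, -4) - 1*(-24)) = (2*(-44)/(-9 - 44))*(-40*(5 - 1*(-24)) + 26*(-44)) = (2*(-44)/(-53))*(-40*(5 + 24) - 1144) = (2*(-44)*(-1/53))*(-40*29 - 1144) = 88*(-1160 - 1144)/53 = (88/53)*(-2304) = -202752/53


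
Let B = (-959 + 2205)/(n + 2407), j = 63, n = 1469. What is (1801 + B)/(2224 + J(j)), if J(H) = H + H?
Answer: 3490961/4554300 ≈ 0.76652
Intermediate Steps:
B = 623/1938 (B = (-959 + 2205)/(1469 + 2407) = 1246/3876 = 1246*(1/3876) = 623/1938 ≈ 0.32147)
J(H) = 2*H
(1801 + B)/(2224 + J(j)) = (1801 + 623/1938)/(2224 + 2*63) = 3490961/(1938*(2224 + 126)) = (3490961/1938)/2350 = (3490961/1938)*(1/2350) = 3490961/4554300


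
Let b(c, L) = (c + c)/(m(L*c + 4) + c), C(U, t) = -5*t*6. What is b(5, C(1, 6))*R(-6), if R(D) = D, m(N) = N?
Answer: 20/297 ≈ 0.067340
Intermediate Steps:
C(U, t) = -30*t
b(c, L) = 2*c/(4 + c + L*c) (b(c, L) = (c + c)/((L*c + 4) + c) = (2*c)/((4 + L*c) + c) = (2*c)/(4 + c + L*c) = 2*c/(4 + c + L*c))
b(5, C(1, 6))*R(-6) = (2*5/(4 + 5 - 30*6*5))*(-6) = (2*5/(4 + 5 - 180*5))*(-6) = (2*5/(4 + 5 - 900))*(-6) = (2*5/(-891))*(-6) = (2*5*(-1/891))*(-6) = -10/891*(-6) = 20/297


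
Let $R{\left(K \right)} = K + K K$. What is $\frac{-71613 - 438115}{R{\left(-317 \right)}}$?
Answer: $- \frac{127432}{25043} \approx -5.0885$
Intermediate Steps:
$R{\left(K \right)} = K + K^{2}$
$\frac{-71613 - 438115}{R{\left(-317 \right)}} = \frac{-71613 - 438115}{\left(-317\right) \left(1 - 317\right)} = \frac{-71613 - 438115}{\left(-317\right) \left(-316\right)} = - \frac{509728}{100172} = \left(-509728\right) \frac{1}{100172} = - \frac{127432}{25043}$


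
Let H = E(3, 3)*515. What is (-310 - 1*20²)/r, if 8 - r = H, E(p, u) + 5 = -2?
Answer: -710/3613 ≈ -0.19651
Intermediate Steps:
E(p, u) = -7 (E(p, u) = -5 - 2 = -7)
H = -3605 (H = -7*515 = -3605)
r = 3613 (r = 8 - 1*(-3605) = 8 + 3605 = 3613)
(-310 - 1*20²)/r = (-310 - 1*20²)/3613 = (-310 - 1*400)*(1/3613) = (-310 - 400)*(1/3613) = -710*1/3613 = -710/3613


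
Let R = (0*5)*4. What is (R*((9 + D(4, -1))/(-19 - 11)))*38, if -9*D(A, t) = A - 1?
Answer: 0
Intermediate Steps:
D(A, t) = 1/9 - A/9 (D(A, t) = -(A - 1)/9 = -(-1 + A)/9 = 1/9 - A/9)
R = 0 (R = 0*4 = 0)
(R*((9 + D(4, -1))/(-19 - 11)))*38 = (0*((9 + (1/9 - 1/9*4))/(-19 - 11)))*38 = (0*((9 + (1/9 - 4/9))/(-30)))*38 = (0*((9 - 1/3)*(-1/30)))*38 = (0*((26/3)*(-1/30)))*38 = (0*(-13/45))*38 = 0*38 = 0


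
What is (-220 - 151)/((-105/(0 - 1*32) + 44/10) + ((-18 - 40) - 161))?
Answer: 59360/33811 ≈ 1.7556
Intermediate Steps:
(-220 - 151)/((-105/(0 - 1*32) + 44/10) + ((-18 - 40) - 161)) = -371/((-105/(0 - 32) + 44*(⅒)) + (-58 - 161)) = -371/((-105/(-32) + 22/5) - 219) = -371/((-105*(-1/32) + 22/5) - 219) = -371/((105/32 + 22/5) - 219) = -371/(1229/160 - 219) = -371/(-33811/160) = -371*(-160/33811) = 59360/33811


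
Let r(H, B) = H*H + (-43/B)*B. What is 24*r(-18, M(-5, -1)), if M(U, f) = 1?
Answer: 6744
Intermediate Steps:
r(H, B) = -43 + H² (r(H, B) = H² - 43 = -43 + H²)
24*r(-18, M(-5, -1)) = 24*(-43 + (-18)²) = 24*(-43 + 324) = 24*281 = 6744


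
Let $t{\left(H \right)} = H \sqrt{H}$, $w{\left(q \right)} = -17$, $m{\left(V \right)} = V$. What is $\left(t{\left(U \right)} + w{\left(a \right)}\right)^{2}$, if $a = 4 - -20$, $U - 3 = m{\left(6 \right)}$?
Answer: $100$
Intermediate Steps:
$U = 9$ ($U = 3 + 6 = 9$)
$a = 24$ ($a = 4 + 20 = 24$)
$t{\left(H \right)} = H^{\frac{3}{2}}$
$\left(t{\left(U \right)} + w{\left(a \right)}\right)^{2} = \left(9^{\frac{3}{2}} - 17\right)^{2} = \left(27 - 17\right)^{2} = 10^{2} = 100$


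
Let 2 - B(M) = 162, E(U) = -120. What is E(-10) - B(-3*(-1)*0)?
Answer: 40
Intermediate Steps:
B(M) = -160 (B(M) = 2 - 1*162 = 2 - 162 = -160)
E(-10) - B(-3*(-1)*0) = -120 - 1*(-160) = -120 + 160 = 40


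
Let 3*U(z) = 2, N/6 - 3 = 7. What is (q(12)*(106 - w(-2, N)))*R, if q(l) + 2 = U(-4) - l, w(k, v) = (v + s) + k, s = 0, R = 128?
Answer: -81920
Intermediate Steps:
N = 60 (N = 18 + 6*7 = 18 + 42 = 60)
U(z) = 2/3 (U(z) = (1/3)*2 = 2/3)
w(k, v) = k + v (w(k, v) = (v + 0) + k = v + k = k + v)
q(l) = -4/3 - l (q(l) = -2 + (2/3 - l) = -4/3 - l)
(q(12)*(106 - w(-2, N)))*R = ((-4/3 - 1*12)*(106 - (-2 + 60)))*128 = ((-4/3 - 12)*(106 - 1*58))*128 = -40*(106 - 58)/3*128 = -40/3*48*128 = -640*128 = -81920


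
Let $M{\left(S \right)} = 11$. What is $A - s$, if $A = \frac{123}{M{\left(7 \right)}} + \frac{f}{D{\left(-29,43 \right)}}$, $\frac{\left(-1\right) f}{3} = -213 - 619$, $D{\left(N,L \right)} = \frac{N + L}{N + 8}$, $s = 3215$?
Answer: $- \frac{76426}{11} \approx -6947.8$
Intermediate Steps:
$D{\left(N,L \right)} = \frac{L + N}{8 + N}$
$f = 2496$ ($f = - 3 \left(-213 - 619\right) = \left(-3\right) \left(-832\right) = 2496$)
$A = - \frac{41061}{11}$ ($A = \frac{123}{11} + \frac{2496}{\frac{1}{8 - 29} \left(43 - 29\right)} = 123 \cdot \frac{1}{11} + \frac{2496}{\frac{1}{-21} \cdot 14} = \frac{123}{11} + \frac{2496}{\left(- \frac{1}{21}\right) 14} = \frac{123}{11} + \frac{2496}{- \frac{2}{3}} = \frac{123}{11} + 2496 \left(- \frac{3}{2}\right) = \frac{123}{11} - 3744 = - \frac{41061}{11} \approx -3732.8$)
$A - s = - \frac{41061}{11} - 3215 = - \frac{76426}{11}$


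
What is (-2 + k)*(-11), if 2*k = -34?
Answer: 209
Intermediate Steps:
k = -17 (k = (1/2)*(-34) = -17)
(-2 + k)*(-11) = (-2 - 17)*(-11) = -19*(-11) = 209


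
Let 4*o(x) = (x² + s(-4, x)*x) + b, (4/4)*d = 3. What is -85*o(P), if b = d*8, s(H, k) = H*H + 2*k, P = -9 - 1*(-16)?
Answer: -24055/4 ≈ -6013.8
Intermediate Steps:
P = 7 (P = -9 + 16 = 7)
d = 3
s(H, k) = H² + 2*k
b = 24 (b = 3*8 = 24)
o(x) = 6 + x²/4 + x*(16 + 2*x)/4 (o(x) = ((x² + ((-4)² + 2*x)*x) + 24)/4 = ((x² + (16 + 2*x)*x) + 24)/4 = ((x² + x*(16 + 2*x)) + 24)/4 = (24 + x² + x*(16 + 2*x))/4 = 6 + x²/4 + x*(16 + 2*x)/4)
-85*o(P) = -85*(6 + 4*7 + (¾)*7²) = -85*(6 + 28 + (¾)*49) = -85*(6 + 28 + 147/4) = -85*283/4 = -24055/4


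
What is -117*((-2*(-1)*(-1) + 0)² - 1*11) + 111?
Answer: 930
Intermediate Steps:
-117*((-2*(-1)*(-1) + 0)² - 1*11) + 111 = -117*((2*(-1) + 0)² - 11) + 111 = -117*((-2 + 0)² - 11) + 111 = -117*((-2)² - 11) + 111 = -117*(4 - 11) + 111 = -117*(-7) + 111 = 819 + 111 = 930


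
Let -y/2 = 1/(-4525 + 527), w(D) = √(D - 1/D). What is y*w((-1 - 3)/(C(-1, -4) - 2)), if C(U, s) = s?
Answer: I*√30/11994 ≈ 0.00045666*I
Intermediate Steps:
y = 1/1999 (y = -2/(-4525 + 527) = -2/(-3998) = -2*(-1/3998) = 1/1999 ≈ 0.00050025)
y*w((-1 - 3)/(C(-1, -4) - 2)) = √((-1 - 3)/(-4 - 2) - 1/((-1 - 3)/(-4 - 2)))/1999 = √(-4/(-6) - 1/((-4/(-6))))/1999 = √(-4*(-⅙) - 1/((-4*(-⅙))))/1999 = √(⅔ - 1/⅔)/1999 = √(⅔ - 1*3/2)/1999 = √(⅔ - 3/2)/1999 = √(-⅚)/1999 = (I*√30/6)/1999 = I*√30/11994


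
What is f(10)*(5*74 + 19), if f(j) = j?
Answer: 3890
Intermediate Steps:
f(10)*(5*74 + 19) = 10*(5*74 + 19) = 10*(370 + 19) = 10*389 = 3890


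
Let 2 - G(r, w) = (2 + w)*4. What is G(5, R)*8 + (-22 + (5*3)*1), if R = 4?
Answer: -183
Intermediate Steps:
G(r, w) = -6 - 4*w (G(r, w) = 2 - (2 + w)*4 = 2 - (8 + 4*w) = 2 + (-8 - 4*w) = -6 - 4*w)
G(5, R)*8 + (-22 + (5*3)*1) = (-6 - 4*4)*8 + (-22 + (5*3)*1) = (-6 - 16)*8 + (-22 + 15*1) = -22*8 + (-22 + 15) = -176 - 7 = -183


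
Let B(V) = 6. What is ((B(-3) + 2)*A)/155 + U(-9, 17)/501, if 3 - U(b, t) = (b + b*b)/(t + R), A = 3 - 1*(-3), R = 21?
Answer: 153389/491815 ≈ 0.31188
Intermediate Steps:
A = 6 (A = 3 + 3 = 6)
U(b, t) = 3 - (b + b**2)/(21 + t) (U(b, t) = 3 - (b + b*b)/(t + 21) = 3 - (b + b**2)/(21 + t))
((B(-3) + 2)*A)/155 + U(-9, 17)/501 = ((6 + 2)*6)/155 + ((63 - 1*(-9) - 1*(-9)**2 + 3*17)/(21 + 17))/501 = (8*6)*(1/155) + ((63 + 9 - 1*81 + 51)/38)*(1/501) = 48*(1/155) + ((63 + 9 - 81 + 51)/38)*(1/501) = 48/155 + ((1/38)*42)*(1/501) = 48/155 + (21/19)*(1/501) = 48/155 + 7/3173 = 153389/491815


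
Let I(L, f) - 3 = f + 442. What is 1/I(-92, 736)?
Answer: 1/1181 ≈ 0.00084674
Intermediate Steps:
I(L, f) = 445 + f (I(L, f) = 3 + (f + 442) = 3 + (442 + f) = 445 + f)
1/I(-92, 736) = 1/(445 + 736) = 1/1181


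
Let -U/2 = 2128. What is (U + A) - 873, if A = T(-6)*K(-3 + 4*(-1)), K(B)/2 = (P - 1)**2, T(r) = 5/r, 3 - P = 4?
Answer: -15407/3 ≈ -5135.7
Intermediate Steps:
P = -1 (P = 3 - 1*4 = 3 - 4 = -1)
U = -4256 (U = -2*2128 = -4256)
K(B) = 8 (K(B) = 2*(-1 - 1)**2 = 2*(-2)**2 = 2*4 = 8)
A = -20/3 (A = (5/(-6))*8 = (5*(-1/6))*8 = -5/6*8 = -20/3 ≈ -6.6667)
(U + A) - 873 = (-4256 - 20/3) - 873 = -12788/3 - 873 = -15407/3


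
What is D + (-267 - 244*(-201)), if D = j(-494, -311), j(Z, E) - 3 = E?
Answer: 48469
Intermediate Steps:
j(Z, E) = 3 + E
D = -308 (D = 3 - 311 = -308)
D + (-267 - 244*(-201)) = -308 + (-267 - 244*(-201)) = -308 + (-267 + 49044) = -308 + 48777 = 48469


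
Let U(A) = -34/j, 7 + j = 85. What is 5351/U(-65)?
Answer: -208689/17 ≈ -12276.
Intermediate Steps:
j = 78 (j = -7 + 85 = 78)
U(A) = -17/39 (U(A) = -34/78 = -34*1/78 = -17/39)
5351/U(-65) = 5351/(-17/39) = 5351*(-39/17) = -208689/17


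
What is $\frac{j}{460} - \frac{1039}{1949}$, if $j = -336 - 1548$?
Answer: $- \frac{1037464}{224135} \approx -4.6287$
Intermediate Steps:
$j = -1884$ ($j = -336 - 1548 = -1884$)
$\frac{j}{460} - \frac{1039}{1949} = - \frac{1884}{460} - \frac{1039}{1949} = \left(-1884\right) \frac{1}{460} - \frac{1039}{1949} = - \frac{471}{115} - \frac{1039}{1949} = - \frac{1037464}{224135}$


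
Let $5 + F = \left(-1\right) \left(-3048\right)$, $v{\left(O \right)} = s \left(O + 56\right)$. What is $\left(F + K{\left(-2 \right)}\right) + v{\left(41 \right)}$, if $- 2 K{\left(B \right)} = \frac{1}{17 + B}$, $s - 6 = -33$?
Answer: $\frac{12719}{30} \approx 423.97$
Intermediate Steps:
$s = -27$ ($s = 6 - 33 = -27$)
$v{\left(O \right)} = -1512 - 27 O$ ($v{\left(O \right)} = - 27 \left(O + 56\right) = - 27 \left(56 + O\right) = -1512 - 27 O$)
$F = 3043$ ($F = -5 - -3048 = -5 + 3048 = 3043$)
$K{\left(B \right)} = - \frac{1}{2 \left(17 + B\right)}$
$\left(F + K{\left(-2 \right)}\right) + v{\left(41 \right)} = \left(3043 - \frac{1}{34 + 2 \left(-2\right)}\right) - 2619 = \left(3043 - \frac{1}{34 - 4}\right) - 2619 = \left(3043 - \frac{1}{30}\right) - 2619 = \frac{91289}{30} - 2619 = \frac{12719}{30}$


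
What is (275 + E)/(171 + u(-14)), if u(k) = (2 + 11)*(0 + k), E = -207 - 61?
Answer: -7/11 ≈ -0.63636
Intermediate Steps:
E = -268
u(k) = 13*k
(275 + E)/(171 + u(-14)) = (275 - 268)/(171 + 13*(-14)) = 7/(171 - 182) = 7/(-11) = 7*(-1/11) = -7/11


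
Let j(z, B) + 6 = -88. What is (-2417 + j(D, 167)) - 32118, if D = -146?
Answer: -34629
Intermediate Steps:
j(z, B) = -94 (j(z, B) = -6 - 88 = -94)
(-2417 + j(D, 167)) - 32118 = (-2417 - 94) - 32118 = -2511 - 32118 = -34629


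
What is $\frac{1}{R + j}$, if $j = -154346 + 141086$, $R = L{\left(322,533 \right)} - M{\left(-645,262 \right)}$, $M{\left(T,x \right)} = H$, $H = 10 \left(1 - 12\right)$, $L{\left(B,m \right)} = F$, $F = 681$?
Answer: $- \frac{1}{12469} \approx -8.0199 \cdot 10^{-5}$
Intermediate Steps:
$L{\left(B,m \right)} = 681$
$H = -110$ ($H = 10 \left(-11\right) = -110$)
$M{\left(T,x \right)} = -110$
$R = 791$ ($R = 681 - -110 = 681 + 110 = 791$)
$j = -13260$
$\frac{1}{R + j} = \frac{1}{791 - 13260} = \frac{1}{-12469} = - \frac{1}{12469}$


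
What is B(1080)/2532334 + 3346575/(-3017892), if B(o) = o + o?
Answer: -1411354501555/1273718419988 ≈ -1.1081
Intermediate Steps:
B(o) = 2*o
B(1080)/2532334 + 3346575/(-3017892) = (2*1080)/2532334 + 3346575/(-3017892) = 2160*(1/2532334) + 3346575*(-1/3017892) = 1080/1266167 - 1115525/1005964 = -1411354501555/1273718419988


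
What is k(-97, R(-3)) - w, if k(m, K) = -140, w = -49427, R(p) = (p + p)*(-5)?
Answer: 49287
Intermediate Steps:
R(p) = -10*p (R(p) = (2*p)*(-5) = -10*p)
k(-97, R(-3)) - w = -140 - 1*(-49427) = -140 + 49427 = 49287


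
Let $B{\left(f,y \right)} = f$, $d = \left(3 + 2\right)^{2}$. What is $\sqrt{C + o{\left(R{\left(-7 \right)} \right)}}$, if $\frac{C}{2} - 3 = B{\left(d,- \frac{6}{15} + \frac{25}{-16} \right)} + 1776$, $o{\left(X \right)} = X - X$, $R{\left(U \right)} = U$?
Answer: $2 \sqrt{902} \approx 60.067$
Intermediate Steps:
$d = 25$ ($d = 5^{2} = 25$)
$o{\left(X \right)} = 0$
$C = 3608$ ($C = 6 + 2 \left(25 + 1776\right) = 6 + 2 \cdot 1801 = 6 + 3602 = 3608$)
$\sqrt{C + o{\left(R{\left(-7 \right)} \right)}} = \sqrt{3608 + 0} = \sqrt{3608} = 2 \sqrt{902}$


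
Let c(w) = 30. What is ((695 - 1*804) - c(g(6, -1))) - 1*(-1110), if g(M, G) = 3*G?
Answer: 971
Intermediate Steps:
((695 - 1*804) - c(g(6, -1))) - 1*(-1110) = ((695 - 1*804) - 1*30) - 1*(-1110) = ((695 - 804) - 30) + 1110 = (-109 - 30) + 1110 = -139 + 1110 = 971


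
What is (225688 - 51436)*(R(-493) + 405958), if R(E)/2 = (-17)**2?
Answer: 70839711072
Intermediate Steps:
R(E) = 578 (R(E) = 2*(-17)**2 = 2*289 = 578)
(225688 - 51436)*(R(-493) + 405958) = (225688 - 51436)*(578 + 405958) = 174252*406536 = 70839711072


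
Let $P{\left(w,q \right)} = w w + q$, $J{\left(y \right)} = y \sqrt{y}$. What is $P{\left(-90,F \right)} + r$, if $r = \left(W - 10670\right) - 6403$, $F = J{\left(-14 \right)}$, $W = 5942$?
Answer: $-3031 - 14 i \sqrt{14} \approx -3031.0 - 52.383 i$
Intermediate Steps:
$J{\left(y \right)} = y^{\frac{3}{2}}$
$F = - 14 i \sqrt{14}$ ($F = \left(-14\right)^{\frac{3}{2}} = - 14 i \sqrt{14} \approx - 52.383 i$)
$P{\left(w,q \right)} = q + w^{2}$ ($P{\left(w,q \right)} = w^{2} + q = q + w^{2}$)
$r = -11131$ ($r = \left(5942 - 10670\right) - 6403 = -4728 - 6403 = -11131$)
$P{\left(-90,F \right)} + r = \left(- 14 i \sqrt{14} + \left(-90\right)^{2}\right) - 11131 = \left(- 14 i \sqrt{14} + 8100\right) - 11131 = \left(8100 - 14 i \sqrt{14}\right) - 11131 = -3031 - 14 i \sqrt{14}$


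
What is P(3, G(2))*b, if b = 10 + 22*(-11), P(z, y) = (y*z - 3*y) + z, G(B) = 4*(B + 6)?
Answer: -696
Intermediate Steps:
G(B) = 24 + 4*B (G(B) = 4*(6 + B) = 24 + 4*B)
P(z, y) = z - 3*y + y*z (P(z, y) = (-3*y + y*z) + z = z - 3*y + y*z)
b = -232 (b = 10 - 242 = -232)
P(3, G(2))*b = (3 - 3*(24 + 4*2) + (24 + 4*2)*3)*(-232) = (3 - 3*(24 + 8) + (24 + 8)*3)*(-232) = (3 - 3*32 + 32*3)*(-232) = (3 - 96 + 96)*(-232) = 3*(-232) = -696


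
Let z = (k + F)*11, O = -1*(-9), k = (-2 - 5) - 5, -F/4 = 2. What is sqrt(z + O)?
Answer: I*sqrt(211) ≈ 14.526*I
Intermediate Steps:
F = -8 (F = -4*2 = -8)
k = -12 (k = -7 - 5 = -12)
O = 9
z = -220 (z = (-12 - 8)*11 = -20*11 = -220)
sqrt(z + O) = sqrt(-220 + 9) = sqrt(-211) = I*sqrt(211)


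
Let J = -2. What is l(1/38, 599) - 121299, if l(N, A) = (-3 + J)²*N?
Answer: -4609337/38 ≈ -1.2130e+5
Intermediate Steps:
l(N, A) = 25*N (l(N, A) = (-3 - 2)²*N = (-5)²*N = 25*N)
l(1/38, 599) - 121299 = 25/38 - 121299 = -4609337/38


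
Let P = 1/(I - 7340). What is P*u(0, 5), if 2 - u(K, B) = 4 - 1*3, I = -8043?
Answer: -1/15383 ≈ -6.5007e-5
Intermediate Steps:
u(K, B) = 1 (u(K, B) = 2 - (4 - 1*3) = 2 - (4 - 3) = 2 - 1*1 = 2 - 1 = 1)
P = -1/15383 (P = 1/(-8043 - 7340) = 1/(-15383) = -1/15383 ≈ -6.5007e-5)
P*u(0, 5) = -1/15383*1 = -1/15383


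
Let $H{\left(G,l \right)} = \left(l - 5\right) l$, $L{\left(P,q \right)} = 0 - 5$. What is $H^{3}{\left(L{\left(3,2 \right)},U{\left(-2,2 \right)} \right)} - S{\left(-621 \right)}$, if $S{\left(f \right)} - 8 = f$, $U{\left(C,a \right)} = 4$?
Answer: $549$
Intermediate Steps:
$S{\left(f \right)} = 8 + f$
$L{\left(P,q \right)} = -5$
$H{\left(G,l \right)} = l \left(-5 + l\right)$ ($H{\left(G,l \right)} = \left(-5 + l\right) l = l \left(-5 + l\right)$)
$H^{3}{\left(L{\left(3,2 \right)},U{\left(-2,2 \right)} \right)} - S{\left(-621 \right)} = \left(4 \left(-5 + 4\right)\right)^{3} - \left(8 - 621\right) = \left(4 \left(-1\right)\right)^{3} - -613 = \left(-4\right)^{3} + 613 = -64 + 613 = 549$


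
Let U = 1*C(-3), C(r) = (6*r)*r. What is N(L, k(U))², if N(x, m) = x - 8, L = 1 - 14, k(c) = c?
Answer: 441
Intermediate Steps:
C(r) = 6*r²
U = 54 (U = 1*(6*(-3)²) = 1*(6*9) = 1*54 = 54)
L = -13
N(x, m) = -8 + x
N(L, k(U))² = (-8 - 13)² = (-21)² = 441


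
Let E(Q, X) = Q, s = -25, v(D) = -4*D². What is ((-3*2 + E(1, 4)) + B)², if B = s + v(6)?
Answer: 30276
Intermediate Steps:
B = -169 (B = -25 - 4*6² = -25 - 4*36 = -25 - 144 = -169)
((-3*2 + E(1, 4)) + B)² = ((-3*2 + 1) - 169)² = ((-6 + 1) - 169)² = (-5 - 169)² = (-174)² = 30276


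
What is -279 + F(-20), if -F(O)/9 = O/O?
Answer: -288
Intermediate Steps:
F(O) = -9 (F(O) = -9*O/O = -9*1 = -9)
-279 + F(-20) = -279 - 9 = -288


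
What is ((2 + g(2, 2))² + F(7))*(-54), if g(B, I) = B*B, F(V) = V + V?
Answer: -2700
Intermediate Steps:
F(V) = 2*V
g(B, I) = B²
((2 + g(2, 2))² + F(7))*(-54) = ((2 + 2²)² + 2*7)*(-54) = ((2 + 4)² + 14)*(-54) = (6² + 14)*(-54) = (36 + 14)*(-54) = 50*(-54) = -2700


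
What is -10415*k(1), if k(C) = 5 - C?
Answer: -41660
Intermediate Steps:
-10415*k(1) = -10415*(5 - 1*1) = -10415*(5 - 1) = -10415*4 = -41660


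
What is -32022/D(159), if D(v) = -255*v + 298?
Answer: 32022/40247 ≈ 0.79564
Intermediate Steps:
D(v) = 298 - 255*v
-32022/D(159) = -32022/(298 - 255*159) = -32022/(298 - 40545) = -32022/(-40247) = -32022*(-1/40247) = 32022/40247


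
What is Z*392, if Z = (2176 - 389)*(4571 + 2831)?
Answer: 5185130608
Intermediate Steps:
Z = 13227374 (Z = 1787*7402 = 13227374)
Z*392 = 13227374*392 = 5185130608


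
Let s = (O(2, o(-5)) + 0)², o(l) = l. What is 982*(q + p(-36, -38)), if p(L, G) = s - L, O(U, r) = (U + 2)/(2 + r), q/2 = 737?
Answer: 13361092/9 ≈ 1.4846e+6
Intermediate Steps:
q = 1474 (q = 2*737 = 1474)
O(U, r) = (2 + U)/(2 + r)
s = 16/9 (s = ((2 + 2)/(2 - 5) + 0)² = (4/(-3) + 0)² = (-⅓*4 + 0)² = (-4/3 + 0)² = (-4/3)² = 16/9 ≈ 1.7778)
p(L, G) = 16/9 - L
982*(q + p(-36, -38)) = 982*(1474 + (16/9 - 1*(-36))) = 982*(1474 + (16/9 + 36)) = 982*(1474 + 340/9) = 982*(13606/9) = 13361092/9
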